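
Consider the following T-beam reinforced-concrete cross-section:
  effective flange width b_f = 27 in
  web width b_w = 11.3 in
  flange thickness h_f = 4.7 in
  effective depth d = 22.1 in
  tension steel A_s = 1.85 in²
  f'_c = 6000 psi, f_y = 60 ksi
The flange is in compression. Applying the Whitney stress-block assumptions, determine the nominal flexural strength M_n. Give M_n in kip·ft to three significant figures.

Tension: T = A_s f_y = 1.85 × 60 = 111 kips.
Try a within the flange: a = T/(0.85 f'_c b_f) = 111/(0.85 × 6 × 27) = 0.806 in.
Since a = 0.806 ≤ h_f = 4.7 in, the stress block lies entirely in the flange; analyse as a rectangular beam of width b_f.
M_n = T(d − a/2) = 111 × (22.1 − 0.403) = 2408.4 kip·in.
M_n = 2408.4/12 = 200.70 kip·ft.

M_n ≈ 201 kip·ft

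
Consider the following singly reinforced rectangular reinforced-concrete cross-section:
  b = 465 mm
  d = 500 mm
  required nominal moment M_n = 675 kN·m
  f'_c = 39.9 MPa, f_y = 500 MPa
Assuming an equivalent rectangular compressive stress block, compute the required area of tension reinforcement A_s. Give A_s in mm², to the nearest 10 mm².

A_s ≈ 2980 mm²

With M_n = 0.85 f'_c a b (d − a/2), solve the quadratic for a:
a = d − √(d² − 2M_n/(0.85 f'_c b)) = 500 − √(500² − 2 × 675×10⁶/(0.85 × 39.9 × 465)) = 94.54 mm.
A_s = 0.85 f'_c a b / f_y = 0.85 × 39.9 × 94.54 × 465 / 500 = 2981.9 mm².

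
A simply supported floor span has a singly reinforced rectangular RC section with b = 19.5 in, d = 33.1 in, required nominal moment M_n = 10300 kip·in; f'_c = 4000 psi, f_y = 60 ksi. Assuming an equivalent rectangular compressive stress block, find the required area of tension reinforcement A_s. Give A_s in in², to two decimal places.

A_s ≈ 5.62 in²

From M_n = 0.85 f'_c a b (d − a/2):
a = d − √(d² − 2M_n/(0.85 f'_c b)) = 33.1 − √(33.1² − 2 × 10300/(0.85 × 4 × 19.5)) = 5.084 in.
A_s = 0.85 f'_c a b / f_y = 0.85 × 4 × 5.084 × 19.5 / 60 = 5.618 in².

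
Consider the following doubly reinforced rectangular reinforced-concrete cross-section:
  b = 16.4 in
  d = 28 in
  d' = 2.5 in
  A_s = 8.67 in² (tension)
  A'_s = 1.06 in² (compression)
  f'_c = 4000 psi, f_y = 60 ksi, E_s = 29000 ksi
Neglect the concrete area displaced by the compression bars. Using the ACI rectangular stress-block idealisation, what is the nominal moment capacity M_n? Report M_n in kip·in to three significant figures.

Assume both steels yield.
a = (A_s − A'_s) f_y/(0.85 f'_c b) = (8.67 − 1.06) × 60/(0.85 × 4 × 16.4) = 8.189 in.
c = a/β₁ = 8.189/0.85 = 9.634 in; ε'_s = 0.003(c − d')/c = 0.0022 ≥ ε_y = 0.0021, so the compression steel yields.
M_n = (A_s − A'_s) f_y (d − a/2) + A'_s f_y (d − d') = 456.6 × (28 − 4.0945) + 63.6 × (28 − 2.5) = 10915.3 + 1621.8 = 12537.1 kip·in.

M_n ≈ 12500 kip·in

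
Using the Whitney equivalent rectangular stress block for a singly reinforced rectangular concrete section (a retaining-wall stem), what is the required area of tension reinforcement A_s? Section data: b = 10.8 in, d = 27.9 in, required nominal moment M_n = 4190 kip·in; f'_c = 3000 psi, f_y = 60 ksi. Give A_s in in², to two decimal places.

A_s ≈ 2.81 in²

From M_n = 0.85 f'_c a b (d − a/2):
a = d − √(d² − 2M_n/(0.85 f'_c b)) = 27.9 − √(27.9² − 2 × 4190/(0.85 × 3 × 10.8)) = 6.126 in.
A_s = 0.85 f'_c a b / f_y = 0.85 × 3 × 6.126 × 10.8 / 60 = 2.812 in².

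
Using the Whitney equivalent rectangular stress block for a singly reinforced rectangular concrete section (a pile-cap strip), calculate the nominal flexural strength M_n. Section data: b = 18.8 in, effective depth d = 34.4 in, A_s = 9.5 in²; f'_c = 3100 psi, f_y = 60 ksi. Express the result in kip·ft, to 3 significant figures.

M_n ≈ 1360 kip·ft

T = A_s f_y = 9.5 × 60 = 570 kips.
a = T/(0.85 f'_c b) = 570/(0.85 × 3.1 × 18.8) = 11.506 in.
M_n = T(d − a/2) = 570 × (34.4 − 5.753) = 16328.8 kip·in = 16328.8/12 = 1360.73 kip·ft.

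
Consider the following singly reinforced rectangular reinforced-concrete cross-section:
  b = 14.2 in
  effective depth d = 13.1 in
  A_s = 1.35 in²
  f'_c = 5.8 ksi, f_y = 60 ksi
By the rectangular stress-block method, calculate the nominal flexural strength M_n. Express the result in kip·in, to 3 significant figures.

T = A_s f_y = 1.35 × 60 = 81 kips.
a = T/(0.85 f'_c b) = 81/(0.85 × 5.8 × 14.2) = 1.157 in.
M_n = T(d − a/2) = 81 × (13.1 − 0.5785) = 1014.2 kip·in.

M_n ≈ 1010 kip·in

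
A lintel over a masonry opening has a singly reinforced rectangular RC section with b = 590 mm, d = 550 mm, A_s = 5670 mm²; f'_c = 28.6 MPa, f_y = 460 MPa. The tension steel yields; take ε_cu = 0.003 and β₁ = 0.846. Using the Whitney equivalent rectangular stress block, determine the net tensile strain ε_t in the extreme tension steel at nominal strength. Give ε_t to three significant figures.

ε_t ≈ 0.00468

a = A_s f_y/(0.85 f'_c b) = 181.85 mm.
β₁ = 0.846, so c = a/β₁ = 181.85/0.846 = 214.95 mm.
From the linear strain diagram with ε_cu = 0.003: ε_t = 0.003 (d − c)/c = 0.003 × (550 − 214.95)/214.95 = 0.00468.
ε_t is between 0.004 and 0.005 — transition zone.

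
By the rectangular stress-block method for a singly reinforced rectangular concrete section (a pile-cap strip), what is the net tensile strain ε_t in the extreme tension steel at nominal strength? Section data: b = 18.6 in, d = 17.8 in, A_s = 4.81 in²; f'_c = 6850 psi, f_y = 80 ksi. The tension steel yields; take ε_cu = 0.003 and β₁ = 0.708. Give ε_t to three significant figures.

a = A_s f_y/(0.85 f'_c b) = 3.553 in.
β₁ = 0.708, so c = a/β₁ = 3.553/0.708 = 5.018 in.
From the linear strain diagram with ε_cu = 0.003: ε_t = 0.003 (d − c)/c = 0.003 × (17.8 − 5.018)/5.018 = 0.00764.
Since ε_t ≥ 0.005, the section is tension-controlled.

ε_t ≈ 0.00764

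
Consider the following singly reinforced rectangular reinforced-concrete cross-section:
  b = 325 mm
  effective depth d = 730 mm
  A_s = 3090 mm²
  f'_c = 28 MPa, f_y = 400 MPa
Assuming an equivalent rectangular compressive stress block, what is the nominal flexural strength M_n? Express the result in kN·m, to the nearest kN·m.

M_n ≈ 804 kN·m

T = A_s f_y = 3090 × 400 = 1236000 N = 1236 kN.
From C = T: a = T/(0.85 f'_c b) = 1236000/(0.85 × 28 × 325) = 159.79 mm.
M_n = T(d − a/2) = 1236 kN × (730 − 79.895) mm = 803.53 kN·m.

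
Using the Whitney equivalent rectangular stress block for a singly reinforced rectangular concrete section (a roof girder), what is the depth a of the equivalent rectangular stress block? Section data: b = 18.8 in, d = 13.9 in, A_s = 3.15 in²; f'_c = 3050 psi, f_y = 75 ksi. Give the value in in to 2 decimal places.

a ≈ 4.85 in

T = A_s f_y = 3.15 × 75 = 236.25 kips.
a = T/(0.85 f'_c b) = 236.25/(0.85 × 3.05 × 18.8) = 4.85 in.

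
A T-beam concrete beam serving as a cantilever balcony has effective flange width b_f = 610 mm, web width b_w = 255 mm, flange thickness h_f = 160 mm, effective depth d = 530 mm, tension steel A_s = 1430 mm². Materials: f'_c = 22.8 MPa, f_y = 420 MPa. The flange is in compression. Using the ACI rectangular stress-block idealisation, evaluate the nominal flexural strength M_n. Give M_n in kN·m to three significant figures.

M_n ≈ 303 kN·m

Tension: T = A_s f_y = 1430 × 420 = 600600 N.
Try a within the flange: a = T/(0.85 f'_c b_f) = 600600/(0.85 × 22.8 × 610) = 50.80 mm.
Since a = 50.80 ≤ h_f = 160 mm, the stress block lies entirely in the flange; analyse as a rectangular beam of width b_f.
M_n = T(d − a/2) = 600600 × (530 − 25.4) = 303.06 × 10⁶ N·mm.
M_n = 303.06 kN·m.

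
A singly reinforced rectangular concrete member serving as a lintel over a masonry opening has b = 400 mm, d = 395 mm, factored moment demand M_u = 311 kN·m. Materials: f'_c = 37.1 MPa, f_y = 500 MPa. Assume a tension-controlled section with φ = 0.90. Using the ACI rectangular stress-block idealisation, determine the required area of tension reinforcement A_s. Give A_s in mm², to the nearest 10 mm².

A_s ≈ 1940 mm²

M_n = M_u/φ = 311/0.90 = 345.556 kN·m.
With M_n = 0.85 f'_c a b (d − a/2), solve the quadratic for a:
a = d − √(d² − 2M_n/(0.85 f'_c b)) = 395 − √(395² − 2 × 345.556×10⁶/(0.85 × 37.1 × 400)) = 76.82 mm.
A_s = 0.85 f'_c a b / f_y = 0.85 × 37.1 × 76.82 × 400 / 500 = 1938.0 mm².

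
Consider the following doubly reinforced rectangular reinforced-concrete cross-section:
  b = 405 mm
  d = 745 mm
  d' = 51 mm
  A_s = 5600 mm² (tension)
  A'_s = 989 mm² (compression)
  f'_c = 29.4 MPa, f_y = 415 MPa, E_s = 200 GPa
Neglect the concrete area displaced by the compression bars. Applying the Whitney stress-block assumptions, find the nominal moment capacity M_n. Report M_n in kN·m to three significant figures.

Assume both tension and compression steel yield.
Net tension couple steel: A_s − A'_s = 4611 mm².
a = (A_s − A'_s) f_y / (0.85 f'_c b) = 1913565/(0.85 × 29.4 × 405) = 189.07 mm.
c = a/β₁ = 189.07/0.84 = 225.08 mm; ε'_s = 0.003(c − d')/c = 0.0023 ≥ f_y/E_s = 0.0021, so compression steel does yield.
M_n = (A_s − A'_s) f_y (d − a/2) + A'_s f_y (d − d') = [1913565 × (745 − 94.535) + 410435 × (745 − 51)] × 10⁻⁶ = 1244.71 + 284.84 = 1529.55 kN·m.

M_n ≈ 1530 kN·m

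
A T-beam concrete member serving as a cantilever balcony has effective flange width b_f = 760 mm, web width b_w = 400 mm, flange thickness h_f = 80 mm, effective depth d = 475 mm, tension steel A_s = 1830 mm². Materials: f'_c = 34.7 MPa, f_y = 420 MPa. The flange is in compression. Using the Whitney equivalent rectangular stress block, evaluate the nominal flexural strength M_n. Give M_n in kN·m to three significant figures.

M_n ≈ 352 kN·m

Tension: T = A_s f_y = 1830 × 420 = 768600 N.
Try a within the flange: a = T/(0.85 f'_c b_f) = 768600/(0.85 × 34.7 × 760) = 34.29 mm.
Since a = 34.29 ≤ h_f = 80 mm, the stress block lies entirely in the flange; analyse as a rectangular beam of width b_f.
M_n = T(d − a/2) = 768600 × (475 − 17.145) = 351.91 × 10⁶ N·mm.
M_n = 351.91 kN·m.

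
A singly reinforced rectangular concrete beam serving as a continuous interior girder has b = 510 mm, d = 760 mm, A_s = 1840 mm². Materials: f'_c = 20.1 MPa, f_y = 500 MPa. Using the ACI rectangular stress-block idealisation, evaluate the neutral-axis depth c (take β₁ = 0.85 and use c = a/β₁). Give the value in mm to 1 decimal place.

T = A_s f_y = 1840 × 500 = 920000 N = 920 kN.
Setting C = 0.85 f'_c a b equal to T: a = 920000/(0.85 × 20.1 × 510) = 105.585 mm.
With β₁ = 0.85, c = a/β₁ = 105.585/0.85 = 124.2 mm.

c ≈ 124.2 mm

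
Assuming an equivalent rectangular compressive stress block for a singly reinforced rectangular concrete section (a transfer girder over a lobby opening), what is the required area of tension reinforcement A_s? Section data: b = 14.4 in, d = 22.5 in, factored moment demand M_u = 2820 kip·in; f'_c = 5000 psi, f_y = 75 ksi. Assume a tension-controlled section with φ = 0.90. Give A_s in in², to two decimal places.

M_n = M_u/φ = 2820/0.90 = 3133.33 kip·in.
From M_n = 0.85 f'_c a b (d − a/2):
a = d − √(d² − 2M_n/(0.85 f'_c b)) = 22.5 − √(22.5² − 2 × 3133.33/(0.85 × 5 × 14.4)) = 2.404 in.
A_s = 0.85 f'_c a b / f_y = 0.85 × 5 × 2.404 × 14.4 / 75 = 1.962 in².

A_s ≈ 1.96 in²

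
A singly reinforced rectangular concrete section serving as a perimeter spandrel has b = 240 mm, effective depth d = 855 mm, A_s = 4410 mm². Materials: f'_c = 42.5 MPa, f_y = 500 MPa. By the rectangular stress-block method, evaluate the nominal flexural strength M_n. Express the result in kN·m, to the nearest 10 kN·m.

M_n ≈ 1600 kN·m

T = A_s f_y = 4410 × 500 = 2205000 N = 2205 kN.
From C = T: a = T/(0.85 f'_c b) = 2205000/(0.85 × 42.5 × 240) = 254.33 mm.
M_n = T(d − a/2) = 2205 kN × (855 − 127.165) mm = 1604.88 kN·m.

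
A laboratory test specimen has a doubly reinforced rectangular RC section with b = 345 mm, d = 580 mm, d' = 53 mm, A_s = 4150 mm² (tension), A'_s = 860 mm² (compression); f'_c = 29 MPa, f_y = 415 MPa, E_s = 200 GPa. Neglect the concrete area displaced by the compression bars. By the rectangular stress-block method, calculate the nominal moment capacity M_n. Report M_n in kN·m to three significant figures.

Assume both tension and compression steel yield.
Net tension couple steel: A_s − A'_s = 3290 mm².
a = (A_s − A'_s) f_y / (0.85 f'_c b) = 1365350/(0.85 × 29 × 345) = 160.55 mm.
c = a/β₁ = 160.55/0.843 = 190.45 mm; ε'_s = 0.003(c − d')/c = 0.0022 ≥ f_y/E_s = 0.0021, so compression steel does yield.
M_n = (A_s − A'_s) f_y (d − a/2) + A'_s f_y (d − d') = [1365350 × (580 − 80.275) + 356900 × (580 − 53)] × 10⁻⁶ = 682.30 + 188.09 = 870.39 kN·m.

M_n ≈ 870 kN·m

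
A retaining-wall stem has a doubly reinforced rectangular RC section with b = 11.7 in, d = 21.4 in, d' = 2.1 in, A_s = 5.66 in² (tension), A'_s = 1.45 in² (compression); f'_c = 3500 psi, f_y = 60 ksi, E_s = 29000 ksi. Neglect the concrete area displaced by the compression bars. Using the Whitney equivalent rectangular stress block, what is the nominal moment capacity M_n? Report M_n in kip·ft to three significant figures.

M_n ≈ 514 kip·ft

Assume both steels yield.
a = (A_s − A'_s) f_y/(0.85 f'_c b) = (5.66 − 1.45) × 60/(0.85 × 3.5 × 11.7) = 7.257 in.
c = a/β₁ = 7.257/0.85 = 8.538 in; ε'_s = 0.003(c − d')/c = 0.0023 ≥ ε_y = 0.0021, so the compression steel yields.
M_n = (A_s − A'_s) f_y (d − a/2) + A'_s f_y (d − d') = 252.6 × (21.4 − 3.6285) + 87 × (21.4 − 2.1) = 4489.1 + 1679.1 = 6168.2 kip·in = 6168.2/12 = 514.02 kip·ft.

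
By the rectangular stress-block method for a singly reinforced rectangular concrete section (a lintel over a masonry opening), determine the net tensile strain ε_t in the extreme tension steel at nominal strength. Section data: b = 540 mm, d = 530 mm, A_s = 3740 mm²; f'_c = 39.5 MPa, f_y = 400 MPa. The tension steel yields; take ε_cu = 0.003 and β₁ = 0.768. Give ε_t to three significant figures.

a = A_s f_y/(0.85 f'_c b) = 82.51 mm.
β₁ = 0.768, so c = a/β₁ = 82.51/0.768 = 107.43 mm.
From the linear strain diagram with ε_cu = 0.003: ε_t = 0.003 (d − c)/c = 0.003 × (530 − 107.43)/107.43 = 0.0118.
Since ε_t ≥ 0.005, the section is tension-controlled.

ε_t ≈ 0.0118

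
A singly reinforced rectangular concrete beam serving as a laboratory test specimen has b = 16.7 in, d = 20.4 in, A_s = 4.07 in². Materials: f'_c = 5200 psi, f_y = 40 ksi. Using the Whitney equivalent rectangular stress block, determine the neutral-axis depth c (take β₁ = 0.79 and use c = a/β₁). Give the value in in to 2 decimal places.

T = A_s f_y = 4.07 × 40 = 162.8 kips.
a = T/(0.85 f'_c b) = 162.8/(0.85 × 5.2 × 16.7) = 2.2055 in.
With β₁ = 0.79, c = a/β₁ = 2.2055/0.79 = 2.79 in.

c ≈ 2.79 in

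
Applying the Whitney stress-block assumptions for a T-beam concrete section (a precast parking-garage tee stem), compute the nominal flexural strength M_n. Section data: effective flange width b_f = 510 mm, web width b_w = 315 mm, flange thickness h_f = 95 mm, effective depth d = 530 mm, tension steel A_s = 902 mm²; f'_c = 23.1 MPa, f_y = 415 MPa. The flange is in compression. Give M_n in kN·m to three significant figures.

Tension: T = A_s f_y = 902 × 415 = 374330 N.
Try a within the flange: a = T/(0.85 f'_c b_f) = 374330/(0.85 × 23.1 × 510) = 37.38 mm.
Since a = 37.38 ≤ h_f = 95 mm, the stress block lies entirely in the flange; analyse as a rectangular beam of width b_f.
M_n = T(d − a/2) = 374330 × (530 − 18.69) = 191.40 × 10⁶ N·mm.
M_n = 191.40 kN·m.

M_n ≈ 191 kN·m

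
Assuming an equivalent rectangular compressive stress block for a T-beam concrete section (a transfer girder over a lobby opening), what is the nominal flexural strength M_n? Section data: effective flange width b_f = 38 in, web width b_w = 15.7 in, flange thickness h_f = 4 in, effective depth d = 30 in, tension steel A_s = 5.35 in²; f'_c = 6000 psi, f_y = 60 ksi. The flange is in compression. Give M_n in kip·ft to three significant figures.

M_n ≈ 780 kip·ft

Tension: T = A_s f_y = 5.35 × 60 = 321 kips.
Try a within the flange: a = T/(0.85 f'_c b_f) = 321/(0.85 × 6 × 38) = 1.656 in.
Since a = 1.656 ≤ h_f = 4 in, the stress block lies entirely in the flange; analyse as a rectangular beam of width b_f.
M_n = T(d − a/2) = 321 × (30 − 0.828) = 9364.2 kip·in.
M_n = 9364.2/12 = 780.35 kip·ft.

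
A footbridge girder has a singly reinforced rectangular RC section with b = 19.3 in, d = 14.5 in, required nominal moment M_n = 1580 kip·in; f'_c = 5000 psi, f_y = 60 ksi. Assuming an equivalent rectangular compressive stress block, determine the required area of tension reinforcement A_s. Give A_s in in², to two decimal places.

From M_n = 0.85 f'_c a b (d − a/2):
a = d − √(d² − 2M_n/(0.85 f'_c b)) = 14.5 − √(14.5² − 2 × 1580/(0.85 × 5 × 19.3)) = 1.396 in.
A_s = 0.85 f'_c a b / f_y = 0.85 × 5 × 1.396 × 19.3 / 60 = 1.908 in².

A_s ≈ 1.91 in²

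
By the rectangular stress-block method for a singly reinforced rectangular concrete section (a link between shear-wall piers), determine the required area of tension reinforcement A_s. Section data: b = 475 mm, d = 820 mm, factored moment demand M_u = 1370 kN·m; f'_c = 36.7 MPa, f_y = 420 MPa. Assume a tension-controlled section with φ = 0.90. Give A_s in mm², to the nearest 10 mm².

M_n = M_u/φ = 1370/0.90 = 1522.22 kN·m.
With M_n = 0.85 f'_c a b (d − a/2), solve the quadratic for a:
a = d − √(d² − 2M_n/(0.85 f'_c b)) = 820 − √(820² − 2 × 1522.22×10⁶/(0.85 × 36.7 × 475)) = 136.67 mm.
A_s = 0.85 f'_c a b / f_y = 0.85 × 36.7 × 136.67 × 475 / 420 = 4821.7 mm².

A_s ≈ 4820 mm²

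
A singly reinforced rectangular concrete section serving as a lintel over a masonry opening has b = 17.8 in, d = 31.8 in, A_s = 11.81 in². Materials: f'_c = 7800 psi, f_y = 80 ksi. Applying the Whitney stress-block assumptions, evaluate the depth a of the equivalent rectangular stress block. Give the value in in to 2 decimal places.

a ≈ 8.01 in

T = A_s f_y = 11.81 × 80 = 944.8 kips.
a = T/(0.85 f'_c b) = 944.8/(0.85 × 7.8 × 17.8) = 8.01 in.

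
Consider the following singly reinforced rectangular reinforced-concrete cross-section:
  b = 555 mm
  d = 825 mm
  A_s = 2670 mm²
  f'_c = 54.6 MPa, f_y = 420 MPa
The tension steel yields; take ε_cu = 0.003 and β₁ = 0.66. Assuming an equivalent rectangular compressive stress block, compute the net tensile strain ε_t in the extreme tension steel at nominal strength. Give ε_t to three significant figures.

ε_t ≈ 0.0345

a = A_s f_y/(0.85 f'_c b) = 43.54 mm.
β₁ = 0.66, so c = a/β₁ = 43.54/0.66 = 65.97 mm.
From the linear strain diagram with ε_cu = 0.003: ε_t = 0.003 (d − c)/c = 0.003 × (825 − 65.97)/65.97 = 0.0345.
Since ε_t ≥ 0.005, the section is tension-controlled.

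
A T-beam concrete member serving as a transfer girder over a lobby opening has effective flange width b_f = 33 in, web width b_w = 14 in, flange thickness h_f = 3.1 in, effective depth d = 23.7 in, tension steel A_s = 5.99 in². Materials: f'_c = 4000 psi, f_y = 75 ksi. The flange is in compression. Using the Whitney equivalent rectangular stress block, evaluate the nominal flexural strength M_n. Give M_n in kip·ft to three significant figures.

M_n ≈ 807 kip·ft

Tension: T = A_s f_y = 5.99 × 75 = 449.25 kips.
Try a within the flange: a = T/(0.85 f'_c b_f) = 449.25/(0.85 × 4 × 33) = 4.004 in.
a = 4.004 > h_f = 3.1 in: the block extends into the web. Split into flange-overhang and web parts.
C_f = 0.85 f'_c (b_f − b_w) h_f = 0.85 × 4 × (33 − 14) × 3.1 = 200.3 kips.
Remaining web compression depth: a_w = (T − C_f)/(0.85 f'_c b_w) = (449.25 − 200.3)/(0.85 × 4 × 14) = 5.230 in.
M_n = C_f(d − h_f/2) + (T − C_f)(d − a_w/2) = 200.3 × (23.7 − 1.55) + 248.95 × (23.7 − 2.615) = 4436.6 + 5249.1 = 9685.7 kip·in.
M_n = 9685.7/12 = 807.14 kip·ft.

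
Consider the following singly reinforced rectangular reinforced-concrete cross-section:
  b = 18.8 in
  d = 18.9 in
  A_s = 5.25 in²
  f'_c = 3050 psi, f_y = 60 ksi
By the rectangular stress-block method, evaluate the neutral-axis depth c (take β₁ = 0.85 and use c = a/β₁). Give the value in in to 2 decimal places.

c ≈ 7.60 in

T = A_s f_y = 5.25 × 60 = 315 kips.
a = T/(0.85 f'_c b) = 315/(0.85 × 3.05 × 18.8) = 6.4630 in.
With β₁ = 0.85, c = a/β₁ = 6.4630/0.85 = 7.60 in.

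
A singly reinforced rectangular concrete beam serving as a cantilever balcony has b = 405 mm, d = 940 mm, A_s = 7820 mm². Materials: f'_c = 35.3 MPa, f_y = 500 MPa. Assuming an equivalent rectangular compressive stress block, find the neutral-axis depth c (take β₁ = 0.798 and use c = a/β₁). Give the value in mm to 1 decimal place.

c ≈ 403.2 mm

T = A_s f_y = 7820 × 500 = 3910000 N = 3910 kN.
Setting C = 0.85 f'_c a b equal to T: a = 3910000/(0.85 × 35.3 × 405) = 321.757 mm.
With β₁ = 0.798, c = a/β₁ = 321.757/0.798 = 403.2 mm.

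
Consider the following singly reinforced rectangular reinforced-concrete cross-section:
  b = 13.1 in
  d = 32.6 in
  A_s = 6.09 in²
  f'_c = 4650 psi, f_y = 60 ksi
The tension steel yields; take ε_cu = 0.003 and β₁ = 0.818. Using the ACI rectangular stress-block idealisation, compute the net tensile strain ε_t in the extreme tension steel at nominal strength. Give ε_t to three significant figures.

a = A_s f_y/(0.85 f'_c b) = 7.057 in.
β₁ = 0.818, so c = a/β₁ = 7.057/0.818 = 8.627 in.
From the linear strain diagram with ε_cu = 0.003: ε_t = 0.003 (d − c)/c = 0.003 × (32.6 − 8.627)/8.627 = 0.00834.
Since ε_t ≥ 0.005, the section is tension-controlled.

ε_t ≈ 0.00834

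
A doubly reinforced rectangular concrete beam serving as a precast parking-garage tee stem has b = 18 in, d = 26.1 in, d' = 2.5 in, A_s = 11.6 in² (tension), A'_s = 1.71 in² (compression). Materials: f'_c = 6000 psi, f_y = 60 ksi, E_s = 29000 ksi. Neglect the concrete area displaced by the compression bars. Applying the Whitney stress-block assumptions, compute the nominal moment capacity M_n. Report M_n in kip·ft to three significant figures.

M_n ≈ 1330 kip·ft

Assume both steels yield.
a = (A_s − A'_s) f_y/(0.85 f'_c b) = (11.6 − 1.71) × 60/(0.85 × 6 × 18) = 6.464 in.
c = a/β₁ = 6.464/0.75 = 8.619 in; ε'_s = 0.003(c − d')/c = 0.0021 ≥ ε_y = 0.0021, so the compression steel yields.
M_n = (A_s − A'_s) f_y (d − a/2) + A'_s f_y (d − d') = 593.4 × (26.1 − 3.232) + 102.6 × (26.1 − 2.5) = 13569.9 + 2421.4 = 15991.3 kip·in = 15991.3/12 = 1332.61 kip·ft.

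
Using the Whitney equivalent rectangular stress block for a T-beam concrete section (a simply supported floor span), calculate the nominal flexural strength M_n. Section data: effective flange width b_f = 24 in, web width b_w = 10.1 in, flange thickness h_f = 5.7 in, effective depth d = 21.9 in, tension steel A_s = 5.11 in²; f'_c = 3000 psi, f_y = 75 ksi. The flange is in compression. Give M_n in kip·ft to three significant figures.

Tension: T = A_s f_y = 5.11 × 75 = 383.25 kips.
Try a within the flange: a = T/(0.85 f'_c b_f) = 383.25/(0.85 × 3 × 24) = 6.262 in.
a = 6.262 > h_f = 5.7 in: the block extends into the web. Split into flange-overhang and web parts.
C_f = 0.85 f'_c (b_f − b_w) h_f = 0.85 × 3 × (24 − 10.1) × 5.7 = 202.0 kips.
Remaining web compression depth: a_w = (T − C_f)/(0.85 f'_c b_w) = (383.25 − 202.0)/(0.85 × 3 × 10.1) = 7.037 in.
M_n = C_f(d − h_f/2) + (T − C_f)(d − a_w/2) = 202.0 × (21.9 − 2.85) + 181.25 × (21.9 − 3.5185) = 3848.1 + 3331.6 = 7179.7 kip·in.
M_n = 7179.7/12 = 598.31 kip·ft.

M_n ≈ 598 kip·ft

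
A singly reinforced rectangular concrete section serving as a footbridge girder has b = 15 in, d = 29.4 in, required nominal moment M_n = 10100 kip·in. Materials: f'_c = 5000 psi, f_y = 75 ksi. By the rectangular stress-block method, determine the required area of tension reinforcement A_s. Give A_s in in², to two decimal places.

A_s ≈ 5.10 in²

From M_n = 0.85 f'_c a b (d − a/2):
a = d − √(d² − 2M_n/(0.85 f'_c b)) = 29.4 − √(29.4² − 2 × 10100/(0.85 × 5 × 15)) = 6.001 in.
A_s = 0.85 f'_c a b / f_y = 0.85 × 5 × 6.001 × 15 / 75 = 5.101 in².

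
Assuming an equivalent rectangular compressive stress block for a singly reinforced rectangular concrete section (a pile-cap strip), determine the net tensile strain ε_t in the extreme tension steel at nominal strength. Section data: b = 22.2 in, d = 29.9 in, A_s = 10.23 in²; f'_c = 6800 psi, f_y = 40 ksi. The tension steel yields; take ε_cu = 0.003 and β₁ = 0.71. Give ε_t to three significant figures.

a = A_s f_y/(0.85 f'_c b) = 3.189 in.
β₁ = 0.71, so c = a/β₁ = 3.189/0.71 = 4.492 in.
From the linear strain diagram with ε_cu = 0.003: ε_t = 0.003 (d − c)/c = 0.003 × (29.9 − 4.492)/4.492 = 0.0170.
Since ε_t ≥ 0.005, the section is tension-controlled.

ε_t ≈ 0.0170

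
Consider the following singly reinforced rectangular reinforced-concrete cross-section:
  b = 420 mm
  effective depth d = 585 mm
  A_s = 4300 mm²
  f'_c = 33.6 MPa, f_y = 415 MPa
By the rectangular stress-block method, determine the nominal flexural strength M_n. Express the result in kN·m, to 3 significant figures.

M_n ≈ 911 kN·m

T = A_s f_y = 4300 × 415 = 1784500 N = 1784.5 kN.
From C = T: a = T/(0.85 f'_c b) = 1784500/(0.85 × 33.6 × 420) = 148.77 mm.
M_n = T(d − a/2) = 1784.5 kN × (585 − 74.385) mm = 911.19 kN·m.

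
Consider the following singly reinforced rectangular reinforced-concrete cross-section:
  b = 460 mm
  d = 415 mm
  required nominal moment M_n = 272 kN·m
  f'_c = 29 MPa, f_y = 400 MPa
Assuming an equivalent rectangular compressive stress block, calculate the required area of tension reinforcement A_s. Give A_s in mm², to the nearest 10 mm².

A_s ≈ 1770 mm²

With M_n = 0.85 f'_c a b (d − a/2), solve the quadratic for a:
a = d − √(d² − 2M_n/(0.85 f'_c b)) = 415 − √(415² − 2 × 272×10⁶/(0.85 × 29 × 460)) = 62.51 mm.
A_s = 0.85 f'_c a b / f_y = 0.85 × 29 × 62.51 × 460 / 400 = 1772.0 mm².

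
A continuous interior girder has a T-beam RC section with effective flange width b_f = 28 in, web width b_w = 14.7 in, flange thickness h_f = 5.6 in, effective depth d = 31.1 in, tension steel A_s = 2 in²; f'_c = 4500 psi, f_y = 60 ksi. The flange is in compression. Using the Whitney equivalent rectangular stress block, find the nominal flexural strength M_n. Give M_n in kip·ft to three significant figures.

Tension: T = A_s f_y = 2 × 60 = 120 kips.
Try a within the flange: a = T/(0.85 f'_c b_f) = 120/(0.85 × 4.5 × 28) = 1.120 in.
Since a = 1.120 ≤ h_f = 5.6 in, the stress block lies entirely in the flange; analyse as a rectangular beam of width b_f.
M_n = T(d − a/2) = 120 × (31.1 − 0.56) = 3664.8 kip·in.
M_n = 3664.8/12 = 305.40 kip·ft.

M_n ≈ 305 kip·ft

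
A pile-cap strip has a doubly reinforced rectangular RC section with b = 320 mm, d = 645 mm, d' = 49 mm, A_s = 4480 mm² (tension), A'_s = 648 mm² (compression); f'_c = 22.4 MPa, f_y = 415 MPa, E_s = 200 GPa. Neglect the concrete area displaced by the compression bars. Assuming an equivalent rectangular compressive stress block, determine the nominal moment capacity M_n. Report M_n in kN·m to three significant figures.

M_n ≈ 978 kN·m

Assume both tension and compression steel yield.
Net tension couple steel: A_s − A'_s = 3832 mm².
a = (A_s − A'_s) f_y / (0.85 f'_c b) = 1590280/(0.85 × 22.4 × 320) = 261.01 mm.
c = a/β₁ = 261.01/0.85 = 307.07 mm; ε'_s = 0.003(c − d')/c = 0.0025 ≥ f_y/E_s = 0.0021, so compression steel does yield.
M_n = (A_s − A'_s) f_y (d − a/2) + A'_s f_y (d − d') = [1590280 × (645 − 130.505) + 268920 × (645 − 49)] × 10⁻⁶ = 818.19 + 160.28 = 978.47 kN·m.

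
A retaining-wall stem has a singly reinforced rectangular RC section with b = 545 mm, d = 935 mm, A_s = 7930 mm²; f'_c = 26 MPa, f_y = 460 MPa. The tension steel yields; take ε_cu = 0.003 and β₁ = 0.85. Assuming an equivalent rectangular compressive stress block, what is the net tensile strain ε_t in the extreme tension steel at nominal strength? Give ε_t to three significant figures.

a = A_s f_y/(0.85 f'_c b) = 302.86 mm.
β₁ = 0.85, so c = a/β₁ = 302.86/0.85 = 356.31 mm.
From the linear strain diagram with ε_cu = 0.003: ε_t = 0.003 (d − c)/c = 0.003 × (935 − 356.31)/356.31 = 0.00487.
ε_t is between 0.004 and 0.005 — transition zone.

ε_t ≈ 0.00487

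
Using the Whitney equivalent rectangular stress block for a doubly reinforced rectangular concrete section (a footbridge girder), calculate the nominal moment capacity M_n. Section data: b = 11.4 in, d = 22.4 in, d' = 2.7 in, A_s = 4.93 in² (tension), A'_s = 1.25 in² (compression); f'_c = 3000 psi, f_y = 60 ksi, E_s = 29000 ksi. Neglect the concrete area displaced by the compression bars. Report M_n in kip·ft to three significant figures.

Assume both steels yield.
a = (A_s − A'_s) f_y/(0.85 f'_c b) = (4.93 − 1.25) × 60/(0.85 × 3 × 11.4) = 7.595 in.
c = a/β₁ = 7.595/0.85 = 8.935 in; ε'_s = 0.003(c − d')/c = 0.0021 ≥ ε_y = 0.0021, so the compression steel yields.
M_n = (A_s − A'_s) f_y (d − a/2) + A'_s f_y (d − d') = 220.8 × (22.4 − 3.7975) + 75 × (22.4 − 2.7) = 4107.4 + 1477.5 = 5584.9 kip·in = 5584.9/12 = 465.41 kip·ft.

M_n ≈ 465 kip·ft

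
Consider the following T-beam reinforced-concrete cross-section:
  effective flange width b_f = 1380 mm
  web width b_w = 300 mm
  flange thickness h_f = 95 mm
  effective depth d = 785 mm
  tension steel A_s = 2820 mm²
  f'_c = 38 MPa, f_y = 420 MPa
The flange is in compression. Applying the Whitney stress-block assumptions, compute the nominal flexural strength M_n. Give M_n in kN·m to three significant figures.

Tension: T = A_s f_y = 2820 × 420 = 1184400 N.
Try a within the flange: a = T/(0.85 f'_c b_f) = 1184400/(0.85 × 38 × 1380) = 26.57 mm.
Since a = 26.57 ≤ h_f = 95 mm, the stress block lies entirely in the flange; analyse as a rectangular beam of width b_f.
M_n = T(d − a/2) = 1184400 × (785 − 13.285) = 914.02 × 10⁶ N·mm.
M_n = 914.02 kN·m.

M_n ≈ 914 kN·m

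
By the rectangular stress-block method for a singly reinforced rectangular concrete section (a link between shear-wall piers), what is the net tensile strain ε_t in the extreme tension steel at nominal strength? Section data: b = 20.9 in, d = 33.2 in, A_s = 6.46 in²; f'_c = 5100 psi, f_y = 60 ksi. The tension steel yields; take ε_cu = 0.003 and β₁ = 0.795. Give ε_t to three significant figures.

ε_t ≈ 0.0155

a = A_s f_y/(0.85 f'_c b) = 4.278 in.
β₁ = 0.795, so c = a/β₁ = 4.278/0.795 = 5.381 in.
From the linear strain diagram with ε_cu = 0.003: ε_t = 0.003 (d − c)/c = 0.003 × (33.2 − 5.381)/5.381 = 0.0155.
Since ε_t ≥ 0.005, the section is tension-controlled.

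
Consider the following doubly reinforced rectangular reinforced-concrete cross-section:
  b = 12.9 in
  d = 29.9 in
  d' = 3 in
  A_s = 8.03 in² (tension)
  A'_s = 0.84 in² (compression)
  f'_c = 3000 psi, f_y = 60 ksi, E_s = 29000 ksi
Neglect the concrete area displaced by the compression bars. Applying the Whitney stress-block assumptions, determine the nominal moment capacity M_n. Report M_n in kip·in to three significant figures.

M_n ≈ 11400 kip·in

Assume both steels yield.
a = (A_s − A'_s) f_y/(0.85 f'_c b) = (8.03 − 0.84) × 60/(0.85 × 3 × 12.9) = 13.114 in.
c = a/β₁ = 13.114/0.85 = 15.428 in; ε'_s = 0.003(c − d')/c = 0.0024 ≥ ε_y = 0.0021, so the compression steel yields.
M_n = (A_s − A'_s) f_y (d − a/2) + A'_s f_y (d − d') = 431.4 × (29.9 − 6.557) + 50.4 × (29.9 − 3) = 10070.2 + 1355.8 = 11426.0 kip·in.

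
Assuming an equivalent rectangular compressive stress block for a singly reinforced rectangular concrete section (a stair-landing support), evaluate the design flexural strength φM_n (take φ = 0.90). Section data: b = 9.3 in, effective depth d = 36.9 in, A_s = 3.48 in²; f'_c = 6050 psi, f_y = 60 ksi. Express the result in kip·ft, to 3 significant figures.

φM_n ≈ 544 kip·ft

T = A_s f_y = 3.48 × 60 = 208.8 kips.
a = T/(0.85 f'_c b) = 208.8/(0.85 × 6.05 × 9.3) = 4.366 in.
M_n = T(d − a/2) = 208.8 × (36.9 − 2.183) = 7248.9 kip·in = 7248.9/12 = 604.08 kip·ft.
φM_n = 0.90 × 604.08 = 543.67 kip·ft.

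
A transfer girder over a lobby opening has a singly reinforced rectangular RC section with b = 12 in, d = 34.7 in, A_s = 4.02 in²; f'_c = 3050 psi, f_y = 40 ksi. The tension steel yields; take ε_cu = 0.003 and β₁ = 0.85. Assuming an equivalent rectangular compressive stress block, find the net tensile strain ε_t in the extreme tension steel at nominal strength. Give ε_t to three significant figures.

ε_t ≈ 0.0141

a = A_s f_y/(0.85 f'_c b) = 5.169 in.
β₁ = 0.85, so c = a/β₁ = 5.169/0.85 = 6.081 in.
From the linear strain diagram with ε_cu = 0.003: ε_t = 0.003 (d − c)/c = 0.003 × (34.7 − 6.081)/6.081 = 0.0141.
Since ε_t ≥ 0.005, the section is tension-controlled.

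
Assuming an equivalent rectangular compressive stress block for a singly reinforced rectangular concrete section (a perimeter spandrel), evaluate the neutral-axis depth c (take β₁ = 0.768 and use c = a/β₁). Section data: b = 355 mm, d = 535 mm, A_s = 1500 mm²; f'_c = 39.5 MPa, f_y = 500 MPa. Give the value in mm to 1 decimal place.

c ≈ 81.9 mm

T = A_s f_y = 1500 × 500 = 750000 N = 750 kN.
Setting C = 0.85 f'_c a b equal to T: a = 750000/(0.85 × 39.5 × 355) = 62.924 mm.
With β₁ = 0.768, c = a/β₁ = 62.924/0.768 = 81.9 mm.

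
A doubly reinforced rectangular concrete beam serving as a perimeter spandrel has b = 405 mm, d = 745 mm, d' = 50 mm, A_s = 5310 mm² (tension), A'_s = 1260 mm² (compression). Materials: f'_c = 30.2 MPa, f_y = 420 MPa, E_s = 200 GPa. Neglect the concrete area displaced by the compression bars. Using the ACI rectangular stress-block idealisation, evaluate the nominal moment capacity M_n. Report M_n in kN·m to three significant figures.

M_n ≈ 1500 kN·m

Assume both tension and compression steel yield.
Net tension couple steel: A_s − A'_s = 4050 mm².
a = (A_s − A'_s) f_y / (0.85 f'_c b) = 1701000/(0.85 × 30.2 × 405) = 163.62 mm.
c = a/β₁ = 163.62/0.834 = 196.19 mm; ε'_s = 0.003(c − d')/c = 0.0022 ≥ f_y/E_s = 0.0021, so compression steel does yield.
M_n = (A_s − A'_s) f_y (d − a/2) + A'_s f_y (d − d') = [1701000 × (745 − 81.81) + 529200 × (745 − 50)] × 10⁻⁶ = 1128.09 + 367.79 = 1495.88 kN·m.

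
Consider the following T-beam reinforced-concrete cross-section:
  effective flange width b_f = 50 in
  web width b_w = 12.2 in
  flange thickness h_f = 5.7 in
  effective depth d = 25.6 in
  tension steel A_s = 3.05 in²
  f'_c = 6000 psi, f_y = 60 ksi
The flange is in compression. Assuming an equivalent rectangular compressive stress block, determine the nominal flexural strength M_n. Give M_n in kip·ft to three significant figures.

M_n ≈ 385 kip·ft

Tension: T = A_s f_y = 3.05 × 60 = 183 kips.
Try a within the flange: a = T/(0.85 f'_c b_f) = 183/(0.85 × 6 × 50) = 0.718 in.
Since a = 0.718 ≤ h_f = 5.7 in, the stress block lies entirely in the flange; analyse as a rectangular beam of width b_f.
M_n = T(d − a/2) = 183 × (25.6 − 0.359) = 4619.1 kip·in.
M_n = 4619.1/12 = 384.93 kip·ft.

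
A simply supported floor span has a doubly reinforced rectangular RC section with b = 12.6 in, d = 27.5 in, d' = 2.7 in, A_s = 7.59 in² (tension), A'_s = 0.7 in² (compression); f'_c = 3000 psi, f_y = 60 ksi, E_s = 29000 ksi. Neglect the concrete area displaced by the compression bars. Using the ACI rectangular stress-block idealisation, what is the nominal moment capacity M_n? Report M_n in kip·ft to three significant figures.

M_n ≈ 813 kip·ft

Assume both steels yield.
a = (A_s − A'_s) f_y/(0.85 f'_c b) = (7.59 − 0.7) × 60/(0.85 × 3 × 12.6) = 12.866 in.
c = a/β₁ = 12.866/0.85 = 15.136 in; ε'_s = 0.003(c − d')/c = 0.0025 ≥ ε_y = 0.0021, so the compression steel yields.
M_n = (A_s − A'_s) f_y (d − a/2) + A'_s f_y (d − d') = 413.4 × (27.5 − 6.433) + 42 × (27.5 − 2.7) = 8709.1 + 1041.6 = 9750.7 kip·in = 9750.7/12 = 812.56 kip·ft.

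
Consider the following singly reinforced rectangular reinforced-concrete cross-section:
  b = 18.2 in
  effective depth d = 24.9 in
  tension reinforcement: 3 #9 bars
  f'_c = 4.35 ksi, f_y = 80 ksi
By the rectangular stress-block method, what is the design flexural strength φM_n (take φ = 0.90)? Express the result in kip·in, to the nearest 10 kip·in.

φM_n ≈ 4990 kip·in

A_s = 3 × 1 = 3 in².
T = A_s f_y = 3 × 80 = 240 kips.
a = T/(0.85 f'_c b) = 240/(0.85 × 4.35 × 18.2) = 3.566 in.
M_n = T(d − a/2) = 240 × (24.9 − 1.783) = 5548.1 kip·in.
φM_n = 0.90 × 5548.1 = 4993.3 kip·in.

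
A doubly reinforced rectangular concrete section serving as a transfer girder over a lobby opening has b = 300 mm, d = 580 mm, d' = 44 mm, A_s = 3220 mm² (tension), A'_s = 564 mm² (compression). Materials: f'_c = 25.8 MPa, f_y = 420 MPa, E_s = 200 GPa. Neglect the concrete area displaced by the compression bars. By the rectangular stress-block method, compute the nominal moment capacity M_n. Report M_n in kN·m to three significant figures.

M_n ≈ 679 kN·m

Assume both tension and compression steel yield.
Net tension couple steel: A_s − A'_s = 2656 mm².
a = (A_s − A'_s) f_y / (0.85 f'_c b) = 1115520/(0.85 × 25.8 × 300) = 169.56 mm.
c = a/β₁ = 169.56/0.85 = 199.48 mm; ε'_s = 0.003(c − d')/c = 0.0023 ≥ f_y/E_s = 0.0021, so compression steel does yield.
M_n = (A_s − A'_s) f_y (d − a/2) + A'_s f_y (d − d') = [1115520 × (580 − 84.78) + 236880 × (580 − 44)] × 10⁻⁶ = 552.43 + 126.97 = 679.40 kN·m.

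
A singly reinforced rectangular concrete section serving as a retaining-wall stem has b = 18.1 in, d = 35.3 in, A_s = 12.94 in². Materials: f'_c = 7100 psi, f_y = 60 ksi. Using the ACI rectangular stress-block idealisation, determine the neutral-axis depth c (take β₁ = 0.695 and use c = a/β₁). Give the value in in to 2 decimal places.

c ≈ 10.23 in

T = A_s f_y = 12.94 × 60 = 776.4 kips.
a = T/(0.85 f'_c b) = 776.4/(0.85 × 7.1 × 18.1) = 7.1077 in.
With β₁ = 0.695, c = a/β₁ = 7.1077/0.695 = 10.23 in.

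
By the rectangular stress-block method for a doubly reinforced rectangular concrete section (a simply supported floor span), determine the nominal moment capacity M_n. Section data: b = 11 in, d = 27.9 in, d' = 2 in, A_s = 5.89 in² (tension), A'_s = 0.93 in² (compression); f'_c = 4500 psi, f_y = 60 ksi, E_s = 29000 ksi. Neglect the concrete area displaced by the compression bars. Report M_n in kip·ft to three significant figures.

M_n ≈ 725 kip·ft

Assume both steels yield.
a = (A_s − A'_s) f_y/(0.85 f'_c b) = (5.89 − 0.93) × 60/(0.85 × 4.5 × 11) = 7.073 in.
c = a/β₁ = 7.073/0.825 = 8.573 in; ε'_s = 0.003(c − d')/c = 0.0023 ≥ ε_y = 0.0021, so the compression steel yields.
M_n = (A_s − A'_s) f_y (d − a/2) + A'_s f_y (d − d') = 297.6 × (27.9 − 3.5365) + 55.8 × (27.9 − 2) = 7250.6 + 1445.2 = 8695.8 kip·in = 8695.8/12 = 724.65 kip·ft.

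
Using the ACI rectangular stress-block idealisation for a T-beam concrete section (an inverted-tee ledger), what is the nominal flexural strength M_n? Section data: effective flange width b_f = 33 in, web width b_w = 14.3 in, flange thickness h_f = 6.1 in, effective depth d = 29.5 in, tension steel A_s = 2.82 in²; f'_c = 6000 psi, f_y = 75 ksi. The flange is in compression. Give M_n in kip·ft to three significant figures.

M_n ≈ 509 kip·ft

Tension: T = A_s f_y = 2.82 × 75 = 211.5 kips.
Try a within the flange: a = T/(0.85 f'_c b_f) = 211.5/(0.85 × 6 × 33) = 1.257 in.
Since a = 1.257 ≤ h_f = 6.1 in, the stress block lies entirely in the flange; analyse as a rectangular beam of width b_f.
M_n = T(d − a/2) = 211.5 × (29.5 − 0.6285) = 6106.3 kip·in.
M_n = 6106.3/12 = 508.86 kip·ft.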